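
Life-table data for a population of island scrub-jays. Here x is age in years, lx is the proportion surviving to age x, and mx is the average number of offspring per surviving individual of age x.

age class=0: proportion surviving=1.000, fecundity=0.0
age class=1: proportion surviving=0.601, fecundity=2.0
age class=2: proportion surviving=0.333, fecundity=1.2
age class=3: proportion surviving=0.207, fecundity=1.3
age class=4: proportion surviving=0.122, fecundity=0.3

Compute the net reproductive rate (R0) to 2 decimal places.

1.91

lx·mx by age: 0, 1.202, 0.3996, 0.2691, 0.0366
R0 = Σ lx·mx = 1.9073 → 1.91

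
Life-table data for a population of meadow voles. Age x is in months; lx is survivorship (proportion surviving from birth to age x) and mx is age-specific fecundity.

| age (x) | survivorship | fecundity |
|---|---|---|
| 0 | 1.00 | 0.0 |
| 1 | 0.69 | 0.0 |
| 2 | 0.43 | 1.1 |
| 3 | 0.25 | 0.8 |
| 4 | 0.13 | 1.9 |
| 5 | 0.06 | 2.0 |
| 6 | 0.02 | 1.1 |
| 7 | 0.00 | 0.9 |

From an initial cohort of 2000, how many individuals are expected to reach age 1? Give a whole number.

Expected survivors = N0 · l_1 = 2000 × 0.69 = 1380 → 1380

1380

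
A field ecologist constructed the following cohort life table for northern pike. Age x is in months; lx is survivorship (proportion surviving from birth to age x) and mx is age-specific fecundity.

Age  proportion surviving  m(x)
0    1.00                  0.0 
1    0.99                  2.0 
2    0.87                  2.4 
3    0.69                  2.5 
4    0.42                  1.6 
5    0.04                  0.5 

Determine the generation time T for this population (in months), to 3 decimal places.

lx·mx: 0, 1.98, 2.088, 1.725, 0.672, 0.02 → R0 = 6.485
x·lx·mx: 0, 1.98, 4.176, 5.175, 2.688, 0.1 → Σ = 14.119
T = 14.119 / 6.485 = 2.177178… → 2.177

2.177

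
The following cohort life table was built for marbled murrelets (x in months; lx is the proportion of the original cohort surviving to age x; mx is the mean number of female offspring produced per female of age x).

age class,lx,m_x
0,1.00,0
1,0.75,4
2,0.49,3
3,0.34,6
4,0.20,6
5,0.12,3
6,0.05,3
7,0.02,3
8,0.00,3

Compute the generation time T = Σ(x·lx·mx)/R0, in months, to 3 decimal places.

lx·mx: 0, 3, 1.47, 2.04, 1.2, 0.36, 0.15, 0.06, 0 → R0 = 8.28
x·lx·mx: 0, 3, 2.94, 6.12, 4.8, 1.8, 0.9, 0.42, 0 → Σ = 19.98
T = 19.98 / 8.28 = 2.413043… → 2.413

2.413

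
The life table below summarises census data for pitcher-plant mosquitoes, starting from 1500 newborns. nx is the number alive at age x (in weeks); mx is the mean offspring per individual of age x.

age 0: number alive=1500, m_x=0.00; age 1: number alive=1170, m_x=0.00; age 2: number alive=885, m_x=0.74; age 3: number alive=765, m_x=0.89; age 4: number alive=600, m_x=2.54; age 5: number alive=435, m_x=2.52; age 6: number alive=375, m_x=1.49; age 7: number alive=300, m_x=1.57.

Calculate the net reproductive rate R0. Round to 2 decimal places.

3.32

lx = nx/n0 = nx/1500: 1, 0.78, 0.59, 0.51, 0.4, 0.29, 0.25, 0.2
lx·mx by age: 0, 0, 0.4366, 0.4539, 1.016, 0.7308, 0.3725, 0.314
R0 = Σ lx·mx = 3.3238 → 3.32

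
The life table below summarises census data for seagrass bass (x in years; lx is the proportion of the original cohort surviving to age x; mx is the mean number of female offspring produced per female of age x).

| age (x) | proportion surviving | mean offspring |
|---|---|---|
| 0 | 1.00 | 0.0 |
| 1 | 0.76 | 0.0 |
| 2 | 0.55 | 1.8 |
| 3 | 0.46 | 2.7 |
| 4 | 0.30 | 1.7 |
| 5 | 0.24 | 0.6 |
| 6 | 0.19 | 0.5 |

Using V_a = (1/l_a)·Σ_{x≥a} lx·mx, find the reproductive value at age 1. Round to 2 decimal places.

3.92

lx·mx for x ≥ 1: 0, 0.99, 1.242, 0.51, 0.144, 0.095 → sum = 2.981
V_1 = 2.981 / l_1 = 2.981 / 0.76 = 3.922368… → 3.92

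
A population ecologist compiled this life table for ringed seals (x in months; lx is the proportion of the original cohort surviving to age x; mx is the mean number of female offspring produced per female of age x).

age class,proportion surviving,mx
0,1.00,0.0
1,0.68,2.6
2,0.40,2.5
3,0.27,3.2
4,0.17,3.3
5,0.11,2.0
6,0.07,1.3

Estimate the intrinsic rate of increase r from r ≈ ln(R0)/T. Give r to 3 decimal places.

0.661

R0 = Σ lx·mx = 0 + 1.768 + 1 + 0.864 + 0.561 + 0.22 + 0.091 = 4.504
Σ x·lx·mx = 10.25; T = 10.25/4.504 = 2.27575…
r ≈ ln(R0)/T = ln(4.504)/2.27575… = 0.6613… → 0.661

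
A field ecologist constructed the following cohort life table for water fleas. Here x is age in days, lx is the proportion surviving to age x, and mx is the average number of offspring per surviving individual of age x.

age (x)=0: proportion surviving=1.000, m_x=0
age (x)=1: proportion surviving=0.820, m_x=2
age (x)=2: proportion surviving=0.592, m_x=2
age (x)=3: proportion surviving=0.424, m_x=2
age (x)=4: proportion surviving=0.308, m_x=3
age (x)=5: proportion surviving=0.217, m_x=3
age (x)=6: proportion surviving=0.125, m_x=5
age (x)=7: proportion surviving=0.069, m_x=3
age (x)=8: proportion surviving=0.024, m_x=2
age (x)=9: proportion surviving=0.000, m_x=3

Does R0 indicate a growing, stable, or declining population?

R0 = Σ lx·mx = 0 + 1.64 + 1.184 + 0.848 + 0.924 + 0.651 + 0.625 + 0.207 + 0.048 + 0 = 6.127
R0 > 1, so the population is growing.

growing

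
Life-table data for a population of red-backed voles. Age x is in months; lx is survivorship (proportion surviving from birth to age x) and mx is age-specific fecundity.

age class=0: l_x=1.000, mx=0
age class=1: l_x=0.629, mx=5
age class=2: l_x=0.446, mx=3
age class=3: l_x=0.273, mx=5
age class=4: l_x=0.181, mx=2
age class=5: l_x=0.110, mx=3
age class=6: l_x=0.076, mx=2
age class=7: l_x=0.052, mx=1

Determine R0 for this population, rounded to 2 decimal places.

lx·mx by age: 0, 3.145, 1.338, 1.365, 0.362, 0.33, 0.152, 0.052
R0 = Σ lx·mx = 6.744 → 6.74

6.74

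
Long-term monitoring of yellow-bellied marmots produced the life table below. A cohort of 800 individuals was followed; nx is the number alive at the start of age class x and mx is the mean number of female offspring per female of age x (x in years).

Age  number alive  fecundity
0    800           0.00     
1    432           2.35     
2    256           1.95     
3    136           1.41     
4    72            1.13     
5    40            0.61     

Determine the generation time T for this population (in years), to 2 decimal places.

lx = nx/n0 = nx/800: 1, 0.54, 0.32, 0.17, 0.09, 0.05
lx·mx: 0, 1.269, 0.624, 0.2397, 0.1017, 0.0305 → R0 = 2.2649
x·lx·mx: 0, 1.269, 1.248, 0.7191, 0.4068, 0.1525 → Σ = 3.7954
T = 3.7954 / 2.2649 = 1.675747… → 1.68

1.68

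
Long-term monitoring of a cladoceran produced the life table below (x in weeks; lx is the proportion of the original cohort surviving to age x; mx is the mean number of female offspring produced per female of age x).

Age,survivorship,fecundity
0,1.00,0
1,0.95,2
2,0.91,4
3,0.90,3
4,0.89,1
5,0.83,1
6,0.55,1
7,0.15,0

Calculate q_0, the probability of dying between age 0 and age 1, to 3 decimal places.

q_0 = (l_0 − l_1) / l_0 = (1 − 0.95) / 1
     = 0.05 / 1 = 0.05 → 0.050

0.050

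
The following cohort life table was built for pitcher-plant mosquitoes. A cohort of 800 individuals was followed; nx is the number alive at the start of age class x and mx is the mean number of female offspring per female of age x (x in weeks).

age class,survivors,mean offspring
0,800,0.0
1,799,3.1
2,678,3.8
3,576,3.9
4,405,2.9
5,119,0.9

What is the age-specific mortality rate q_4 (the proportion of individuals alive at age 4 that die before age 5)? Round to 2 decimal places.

0.71

lx = nx/n0 = nx/800: 1, 0.99875, 0.8475, 0.72, 0.50625, 0.14875
q_4 = (l_4 − l_5) / l_4 = (0.50625 − 0.14875) / 0.50625
     = 0.3575 / 0.50625 = 0.706173… → 0.71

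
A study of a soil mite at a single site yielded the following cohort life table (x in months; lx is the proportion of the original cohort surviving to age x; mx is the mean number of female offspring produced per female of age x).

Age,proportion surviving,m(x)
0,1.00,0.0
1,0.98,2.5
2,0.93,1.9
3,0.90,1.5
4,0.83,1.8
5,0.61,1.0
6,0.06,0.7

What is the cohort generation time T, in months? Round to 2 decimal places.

lx·mx: 0, 2.45, 1.767, 1.35, 1.494, 0.61, 0.042 → R0 = 7.713
x·lx·mx: 0, 2.45, 3.534, 4.05, 5.976, 3.05, 0.252 → Σ = 19.312
T = 19.312 / 7.713 = 2.503825… → 2.50

2.50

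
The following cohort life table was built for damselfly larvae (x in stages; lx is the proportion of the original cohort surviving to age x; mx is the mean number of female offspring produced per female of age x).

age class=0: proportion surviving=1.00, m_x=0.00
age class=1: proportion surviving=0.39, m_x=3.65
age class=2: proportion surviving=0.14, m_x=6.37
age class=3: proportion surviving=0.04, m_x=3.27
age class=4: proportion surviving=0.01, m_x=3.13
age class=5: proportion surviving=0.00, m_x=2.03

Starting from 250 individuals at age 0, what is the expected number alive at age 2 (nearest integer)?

Expected survivors = N0 · l_2 = 250 × 0.14 = 35 → 35

35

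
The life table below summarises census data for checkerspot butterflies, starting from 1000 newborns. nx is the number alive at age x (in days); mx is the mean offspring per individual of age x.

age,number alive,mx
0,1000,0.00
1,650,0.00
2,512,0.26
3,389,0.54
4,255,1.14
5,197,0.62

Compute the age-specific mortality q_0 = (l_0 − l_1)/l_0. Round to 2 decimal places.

lx = nx/n0 = nx/1000: 1, 0.65, 0.512, 0.389, 0.255, 0.197
q_0 = (l_0 − l_1) / l_0 = (1 − 0.65) / 1
     = 0.35 / 1 = 0.35 → 0.35

0.35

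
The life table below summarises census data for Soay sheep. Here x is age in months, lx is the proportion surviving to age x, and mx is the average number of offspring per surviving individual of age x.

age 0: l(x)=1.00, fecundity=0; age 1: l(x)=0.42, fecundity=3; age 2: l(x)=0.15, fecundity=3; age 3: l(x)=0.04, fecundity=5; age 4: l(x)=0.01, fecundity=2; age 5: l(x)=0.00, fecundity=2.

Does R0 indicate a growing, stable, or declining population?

R0 = Σ lx·mx = 0 + 1.26 + 0.45 + 0.2 + 0.02 + 0 = 1.93
R0 > 1, so the population is growing.

growing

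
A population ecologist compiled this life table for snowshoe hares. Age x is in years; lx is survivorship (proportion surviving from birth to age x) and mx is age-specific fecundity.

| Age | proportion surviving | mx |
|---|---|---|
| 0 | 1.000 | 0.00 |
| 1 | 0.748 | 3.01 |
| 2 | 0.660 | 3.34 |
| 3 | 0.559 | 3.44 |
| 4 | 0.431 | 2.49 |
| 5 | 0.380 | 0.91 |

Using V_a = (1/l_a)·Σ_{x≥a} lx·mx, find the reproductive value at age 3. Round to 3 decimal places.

lx·mx for x ≥ 3: 1.92296, 1.07319, 0.3458 → sum = 3.34195
V_3 = 3.34195 / l_3 = 3.34195 / 0.559 = 5.978444… → 5.978

5.978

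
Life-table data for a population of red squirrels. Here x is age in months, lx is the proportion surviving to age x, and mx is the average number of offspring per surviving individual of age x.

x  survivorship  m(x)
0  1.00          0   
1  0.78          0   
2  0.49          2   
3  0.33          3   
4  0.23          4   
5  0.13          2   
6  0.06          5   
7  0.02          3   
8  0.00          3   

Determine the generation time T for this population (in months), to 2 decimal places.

3.46

lx·mx: 0, 0, 0.98, 0.99, 0.92, 0.26, 0.3, 0.06, 0 → R0 = 3.51
x·lx·mx: 0, 0, 1.96, 2.97, 3.68, 1.3, 1.8, 0.42, 0 → Σ = 12.13
T = 12.13 / 3.51 = 3.45584… → 3.46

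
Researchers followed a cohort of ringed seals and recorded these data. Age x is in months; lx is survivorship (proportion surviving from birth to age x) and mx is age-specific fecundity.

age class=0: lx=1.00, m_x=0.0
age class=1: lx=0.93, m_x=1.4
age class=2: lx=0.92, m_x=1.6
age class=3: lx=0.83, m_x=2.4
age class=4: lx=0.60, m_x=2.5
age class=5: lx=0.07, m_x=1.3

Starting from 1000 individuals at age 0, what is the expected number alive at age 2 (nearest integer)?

920

Expected survivors = N0 · l_2 = 1000 × 0.92 = 920 → 920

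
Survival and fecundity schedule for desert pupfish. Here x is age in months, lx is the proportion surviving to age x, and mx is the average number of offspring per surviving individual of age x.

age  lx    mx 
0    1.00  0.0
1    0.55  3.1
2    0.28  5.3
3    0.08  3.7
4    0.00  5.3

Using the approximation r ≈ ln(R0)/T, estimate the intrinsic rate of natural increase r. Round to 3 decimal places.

0.782

R0 = Σ lx·mx = 0 + 1.705 + 1.484 + 0.296 + 0 = 3.485
Σ x·lx·mx = 5.561; T = 5.561/3.485 = 1.5957…
r ≈ ln(R0)/T = ln(3.485)/1.5957… = 0.7824… → 0.782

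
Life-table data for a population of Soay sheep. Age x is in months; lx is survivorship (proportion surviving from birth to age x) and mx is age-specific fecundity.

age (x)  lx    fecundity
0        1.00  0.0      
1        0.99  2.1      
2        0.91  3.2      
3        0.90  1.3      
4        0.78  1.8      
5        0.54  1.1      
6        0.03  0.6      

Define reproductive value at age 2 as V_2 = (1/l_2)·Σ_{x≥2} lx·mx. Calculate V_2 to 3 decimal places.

lx·mx for x ≥ 2: 2.912, 1.17, 1.404, 0.594, 0.018 → sum = 6.098
V_2 = 6.098 / l_2 = 6.098 / 0.91 = 6.701099… → 6.701

6.701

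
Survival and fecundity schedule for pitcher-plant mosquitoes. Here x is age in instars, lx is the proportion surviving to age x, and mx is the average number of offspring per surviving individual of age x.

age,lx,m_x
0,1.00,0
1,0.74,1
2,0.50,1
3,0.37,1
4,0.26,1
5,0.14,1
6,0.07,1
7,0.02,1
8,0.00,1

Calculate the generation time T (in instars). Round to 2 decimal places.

lx·mx: 0, 0.74, 0.5, 0.37, 0.26, 0.14, 0.07, 0.02, 0 → R0 = 2.1
x·lx·mx: 0, 0.74, 1, 1.11, 1.04, 0.7, 0.42, 0.14, 0 → Σ = 5.15
T = 5.15 / 2.1 = 2.452381… → 2.45

2.45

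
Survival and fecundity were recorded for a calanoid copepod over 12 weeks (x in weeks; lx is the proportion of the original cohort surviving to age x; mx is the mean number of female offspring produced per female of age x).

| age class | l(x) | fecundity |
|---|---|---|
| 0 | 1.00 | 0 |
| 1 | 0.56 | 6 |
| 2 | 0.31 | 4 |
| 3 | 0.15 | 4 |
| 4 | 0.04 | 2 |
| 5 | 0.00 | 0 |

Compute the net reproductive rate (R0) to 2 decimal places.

lx·mx by age: 0, 3.36, 1.24, 0.6, 0.08, 0
R0 = Σ lx·mx = 5.28 → 5.28

5.28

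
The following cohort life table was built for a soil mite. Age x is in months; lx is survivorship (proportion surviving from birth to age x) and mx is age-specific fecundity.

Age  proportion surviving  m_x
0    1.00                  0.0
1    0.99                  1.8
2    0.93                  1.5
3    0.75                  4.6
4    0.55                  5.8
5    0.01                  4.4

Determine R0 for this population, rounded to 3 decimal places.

9.861

lx·mx by age: 0, 1.782, 1.395, 3.45, 3.19, 0.044
R0 = Σ lx·mx = 9.861 → 9.861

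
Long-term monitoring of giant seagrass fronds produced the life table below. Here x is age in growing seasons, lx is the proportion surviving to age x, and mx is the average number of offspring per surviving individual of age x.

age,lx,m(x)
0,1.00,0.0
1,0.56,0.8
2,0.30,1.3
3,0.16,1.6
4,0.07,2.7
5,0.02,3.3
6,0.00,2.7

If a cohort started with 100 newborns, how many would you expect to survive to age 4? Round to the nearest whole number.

7

Expected survivors = N0 · l_4 = 100 × 0.07 = 7 → 7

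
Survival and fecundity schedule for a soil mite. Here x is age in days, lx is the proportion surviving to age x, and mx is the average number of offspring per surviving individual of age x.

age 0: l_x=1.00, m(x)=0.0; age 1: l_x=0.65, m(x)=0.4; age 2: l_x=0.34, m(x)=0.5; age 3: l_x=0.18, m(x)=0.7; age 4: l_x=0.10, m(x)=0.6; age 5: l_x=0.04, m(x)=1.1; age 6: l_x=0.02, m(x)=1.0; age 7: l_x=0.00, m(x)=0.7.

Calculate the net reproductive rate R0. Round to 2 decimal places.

lx·mx by age: 0, 0.26, 0.17, 0.126, 0.06, 0.044, 0.02, 0
R0 = Σ lx·mx = 0.68 → 0.68

0.68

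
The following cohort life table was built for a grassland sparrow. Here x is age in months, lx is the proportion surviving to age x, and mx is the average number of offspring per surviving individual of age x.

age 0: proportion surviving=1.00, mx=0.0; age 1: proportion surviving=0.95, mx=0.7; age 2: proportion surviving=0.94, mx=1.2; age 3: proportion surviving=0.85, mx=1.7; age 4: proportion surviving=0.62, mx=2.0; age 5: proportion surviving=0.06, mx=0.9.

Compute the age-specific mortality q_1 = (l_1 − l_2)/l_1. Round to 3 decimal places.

q_1 = (l_1 − l_2) / l_1 = (0.95 − 0.94) / 0.95
     = 0.01 / 0.95 = 0.010526… → 0.011

0.011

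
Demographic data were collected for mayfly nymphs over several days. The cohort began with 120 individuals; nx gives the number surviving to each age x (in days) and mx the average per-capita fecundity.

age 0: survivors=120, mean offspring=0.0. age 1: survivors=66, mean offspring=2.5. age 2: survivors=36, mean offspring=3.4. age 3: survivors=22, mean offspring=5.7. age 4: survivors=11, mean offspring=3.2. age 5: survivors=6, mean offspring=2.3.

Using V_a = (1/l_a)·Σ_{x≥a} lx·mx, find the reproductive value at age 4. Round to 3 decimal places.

4.455

lx = nx/n0 = nx/120: 1, 0.55, 0.3, 0.18333…, 0.09167…, 0.05
lx·mx for x ≥ 4: 0.293333…, 0.115 → sum = 0.408333…
V_4 = 0.408333… / l_4 = 0.408333… / 0.091667… = 4.454545… → 4.455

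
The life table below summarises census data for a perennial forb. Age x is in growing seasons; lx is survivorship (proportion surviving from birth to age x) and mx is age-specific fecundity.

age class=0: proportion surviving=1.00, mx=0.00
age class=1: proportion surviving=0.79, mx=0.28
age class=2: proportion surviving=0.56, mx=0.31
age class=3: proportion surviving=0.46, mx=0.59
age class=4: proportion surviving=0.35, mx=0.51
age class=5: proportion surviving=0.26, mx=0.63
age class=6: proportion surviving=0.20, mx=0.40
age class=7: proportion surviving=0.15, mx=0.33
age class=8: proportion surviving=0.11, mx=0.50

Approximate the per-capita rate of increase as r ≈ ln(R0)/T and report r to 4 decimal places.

R0 = Σ lx·mx = 0 + 0.2212 + 0.1736 + 0.2714 + 0.1785 + 0.1638 + 0.08 + 0.0495 + 0.055 = 1.193
Σ x·lx·mx = 4.1821; T = 4.1821/1.193 = 3.50553…
r ≈ ln(R0)/T = ln(1.193)/3.50553… = 0.050341… → 0.0503

0.0503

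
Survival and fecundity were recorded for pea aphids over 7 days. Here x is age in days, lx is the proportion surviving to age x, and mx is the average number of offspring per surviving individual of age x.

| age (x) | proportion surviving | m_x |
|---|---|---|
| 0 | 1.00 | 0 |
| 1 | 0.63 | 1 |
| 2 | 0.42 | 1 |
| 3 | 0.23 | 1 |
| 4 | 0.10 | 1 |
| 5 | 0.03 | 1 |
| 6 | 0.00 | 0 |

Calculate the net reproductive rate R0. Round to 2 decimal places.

lx·mx by age: 0, 0.63, 0.42, 0.23, 0.1, 0.03, 0
R0 = Σ lx·mx = 1.41 → 1.41

1.41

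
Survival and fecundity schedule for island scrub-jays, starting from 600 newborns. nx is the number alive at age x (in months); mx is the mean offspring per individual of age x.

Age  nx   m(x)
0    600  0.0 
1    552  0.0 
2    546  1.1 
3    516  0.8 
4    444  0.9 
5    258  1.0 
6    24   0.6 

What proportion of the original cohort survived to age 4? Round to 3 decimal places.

l_4 = n_4/n_0 = 444/600 = 0.74 → 0.740

0.740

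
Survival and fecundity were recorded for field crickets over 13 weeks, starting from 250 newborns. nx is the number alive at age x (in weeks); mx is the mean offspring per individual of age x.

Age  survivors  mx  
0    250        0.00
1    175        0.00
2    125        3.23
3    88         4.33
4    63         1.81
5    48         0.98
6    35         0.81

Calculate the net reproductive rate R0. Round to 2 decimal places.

lx = nx/n0 = nx/250: 1, 0.7, 0.5, 0.352, 0.252, 0.192, 0.14
lx·mx by age: 0, 0, 1.615, 1.52416, 0.45612, 0.18816, 0.1134
R0 = Σ lx·mx = 3.89684 → 3.90

3.90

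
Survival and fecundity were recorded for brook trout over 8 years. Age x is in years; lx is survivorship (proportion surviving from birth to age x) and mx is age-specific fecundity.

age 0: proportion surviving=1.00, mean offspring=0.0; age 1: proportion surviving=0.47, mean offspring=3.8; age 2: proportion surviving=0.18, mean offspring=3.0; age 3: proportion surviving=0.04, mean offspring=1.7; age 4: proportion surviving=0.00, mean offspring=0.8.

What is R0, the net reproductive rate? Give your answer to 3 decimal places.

2.394

lx·mx by age: 0, 1.786, 0.54, 0.068, 0
R0 = Σ lx·mx = 2.394 → 2.394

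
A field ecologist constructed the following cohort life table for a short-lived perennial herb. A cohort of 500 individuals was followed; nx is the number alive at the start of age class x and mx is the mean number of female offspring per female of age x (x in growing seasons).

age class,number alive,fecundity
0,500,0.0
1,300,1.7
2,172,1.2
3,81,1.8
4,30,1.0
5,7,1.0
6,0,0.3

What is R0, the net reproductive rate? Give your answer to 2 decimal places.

lx = nx/n0 = nx/500: 1, 0.6, 0.344, 0.162, 0.06, 0.014, 0
lx·mx by age: 0, 1.02, 0.4128, 0.2916, 0.06, 0.014, 0
R0 = Σ lx·mx = 1.7984 → 1.80

1.80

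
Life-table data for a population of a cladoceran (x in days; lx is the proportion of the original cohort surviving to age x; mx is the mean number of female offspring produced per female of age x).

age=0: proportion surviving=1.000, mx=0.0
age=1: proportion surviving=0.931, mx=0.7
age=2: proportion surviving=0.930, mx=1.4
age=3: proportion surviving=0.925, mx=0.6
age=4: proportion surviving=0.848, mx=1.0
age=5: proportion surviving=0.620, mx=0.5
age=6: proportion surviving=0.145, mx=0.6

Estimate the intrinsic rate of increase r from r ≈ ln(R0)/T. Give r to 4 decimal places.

R0 = Σ lx·mx = 0 + 0.6517 + 1.302 + 0.555 + 0.848 + 0.31 + 0.087 = 3.7537
Σ x·lx·mx = 10.3847; T = 10.3847/3.7537 = 2.76652…
r ≈ ln(R0)/T = ln(3.7537)/2.76652… = 0.478124… → 0.4781

0.4781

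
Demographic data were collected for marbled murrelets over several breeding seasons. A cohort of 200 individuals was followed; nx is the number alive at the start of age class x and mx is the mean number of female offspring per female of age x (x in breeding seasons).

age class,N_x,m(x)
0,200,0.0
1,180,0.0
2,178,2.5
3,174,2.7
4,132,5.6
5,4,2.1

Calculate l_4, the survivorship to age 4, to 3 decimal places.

l_4 = n_4/n_0 = 132/200 = 0.66 → 0.660

0.660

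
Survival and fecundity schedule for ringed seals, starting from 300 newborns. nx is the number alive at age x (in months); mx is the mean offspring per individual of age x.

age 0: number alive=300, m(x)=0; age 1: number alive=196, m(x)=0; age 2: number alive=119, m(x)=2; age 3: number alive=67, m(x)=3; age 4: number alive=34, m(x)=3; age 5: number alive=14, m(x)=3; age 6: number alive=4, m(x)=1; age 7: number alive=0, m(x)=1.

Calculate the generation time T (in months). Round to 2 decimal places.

2.93

lx = nx/n0 = nx/300: 1, 0.65333…, 0.39667…, 0.22333…, 0.11333…, 0.04667…, 0.01333…, 0
lx·mx: 0, 0, 0.793333…, 0.67…, 0.34…, 0.14…, 0.013333…, 0 → R0 = 1.956667…
x·lx·mx: 0, 0, 1.586667…, 2.01…, 1.36…, 0.7…, 0.08…, 0 → Σ = 5.736667…
T = 5.736667… / 1.956667… = 2.931857… → 2.93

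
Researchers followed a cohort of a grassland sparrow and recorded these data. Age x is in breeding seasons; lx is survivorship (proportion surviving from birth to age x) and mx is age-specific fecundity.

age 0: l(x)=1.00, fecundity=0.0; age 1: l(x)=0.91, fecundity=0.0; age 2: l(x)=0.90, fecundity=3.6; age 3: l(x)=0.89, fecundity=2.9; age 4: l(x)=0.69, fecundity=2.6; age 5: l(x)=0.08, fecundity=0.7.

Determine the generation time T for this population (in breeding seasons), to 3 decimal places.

2.826

lx·mx: 0, 0, 3.24, 2.581, 1.794, 0.056 → R0 = 7.671
x·lx·mx: 0, 0, 6.48, 7.743, 7.176, 0.28 → Σ = 21.679
T = 21.679 / 7.671 = 2.826098… → 2.826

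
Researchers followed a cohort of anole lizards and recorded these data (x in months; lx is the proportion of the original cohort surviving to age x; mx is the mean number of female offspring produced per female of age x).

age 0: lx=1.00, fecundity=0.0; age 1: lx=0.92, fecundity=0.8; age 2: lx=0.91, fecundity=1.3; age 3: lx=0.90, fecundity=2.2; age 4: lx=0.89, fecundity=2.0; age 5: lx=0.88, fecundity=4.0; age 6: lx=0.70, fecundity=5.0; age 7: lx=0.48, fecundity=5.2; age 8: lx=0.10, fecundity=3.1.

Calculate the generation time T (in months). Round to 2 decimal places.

lx·mx: 0, 0.736, 1.183, 1.98, 1.78, 3.52, 3.5, 2.496, 0.31 → R0 = 15.505
x·lx·mx: 0, 0.736, 2.366, 5.94, 7.12, 17.6, 21, 17.472, 2.48 → Σ = 74.714
T = 74.714 / 15.505 = 4.818704… → 4.82

4.82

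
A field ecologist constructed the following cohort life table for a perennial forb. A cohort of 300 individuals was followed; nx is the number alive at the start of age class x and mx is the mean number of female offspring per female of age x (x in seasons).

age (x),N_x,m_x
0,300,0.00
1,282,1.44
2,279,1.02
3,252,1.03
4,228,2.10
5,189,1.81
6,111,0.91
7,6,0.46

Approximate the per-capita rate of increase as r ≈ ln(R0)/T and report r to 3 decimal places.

0.572

lx = nx/n0 = nx/300: 1, 0.94, 0.93, 0.84, 0.76, 0.63, 0.37, 0.02
R0 = Σ lx·mx = 0 + 1.3536 + 0.9486 + 0.8652 + 1.596 + 1.1403 + 0.3367 + 0.0092 = 6.2496
Σ x·lx·mx = 20.0165; T = 20.0165/6.2496 = 3.20284…
r ≈ ln(R0)/T = ln(6.2496)/3.20284… = 0.57215… → 0.572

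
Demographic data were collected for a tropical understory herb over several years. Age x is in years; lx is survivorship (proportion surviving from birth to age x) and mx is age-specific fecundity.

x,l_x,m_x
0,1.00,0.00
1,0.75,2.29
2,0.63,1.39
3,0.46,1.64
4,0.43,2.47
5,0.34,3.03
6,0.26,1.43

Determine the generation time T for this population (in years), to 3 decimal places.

2.987

lx·mx: 0, 1.7175, 0.8757, 0.7544, 1.0621, 1.0302, 0.3718 → R0 = 5.8117
x·lx·mx: 0, 1.7175, 1.7514, 2.2632, 4.2484, 5.151, 2.2308 → Σ = 17.3623
T = 17.3623 / 5.8117 = 2.987474… → 2.987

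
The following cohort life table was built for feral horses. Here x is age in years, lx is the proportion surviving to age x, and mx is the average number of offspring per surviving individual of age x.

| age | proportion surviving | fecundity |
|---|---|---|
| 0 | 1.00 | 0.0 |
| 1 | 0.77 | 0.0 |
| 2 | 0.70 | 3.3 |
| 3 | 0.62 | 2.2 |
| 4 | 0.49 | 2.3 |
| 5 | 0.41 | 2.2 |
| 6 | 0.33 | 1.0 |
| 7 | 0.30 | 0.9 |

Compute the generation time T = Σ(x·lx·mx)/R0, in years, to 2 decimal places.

3.43

lx·mx: 0, 0, 2.31, 1.364, 1.127, 0.902, 0.33, 0.27 → R0 = 6.303
x·lx·mx: 0, 0, 4.62, 4.092, 4.508, 4.51, 1.98, 1.89 → Σ = 21.6
T = 21.6 / 6.303 = 3.42694… → 3.43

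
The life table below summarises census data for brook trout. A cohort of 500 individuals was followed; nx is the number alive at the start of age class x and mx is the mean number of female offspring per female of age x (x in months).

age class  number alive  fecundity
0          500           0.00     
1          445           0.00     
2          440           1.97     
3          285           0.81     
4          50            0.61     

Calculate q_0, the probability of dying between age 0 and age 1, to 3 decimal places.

lx = nx/n0 = nx/500: 1, 0.89, 0.88, 0.57, 0.1
q_0 = (l_0 − l_1) / l_0 = (1 − 0.89) / 1
     = 0.11 / 1 = 0.11 → 0.110

0.110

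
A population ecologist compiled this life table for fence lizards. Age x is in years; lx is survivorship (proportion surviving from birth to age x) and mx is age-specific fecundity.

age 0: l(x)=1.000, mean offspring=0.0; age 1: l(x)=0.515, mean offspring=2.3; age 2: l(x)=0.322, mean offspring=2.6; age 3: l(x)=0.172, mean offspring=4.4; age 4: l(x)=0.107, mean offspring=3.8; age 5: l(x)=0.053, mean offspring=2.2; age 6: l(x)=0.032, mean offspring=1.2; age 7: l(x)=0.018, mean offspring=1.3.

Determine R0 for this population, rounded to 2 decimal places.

3.36

lx·mx by age: 0, 1.1845, 0.8372, 0.7568, 0.4066, 0.1166, 0.0384, 0.0234
R0 = Σ lx·mx = 3.3635 → 3.36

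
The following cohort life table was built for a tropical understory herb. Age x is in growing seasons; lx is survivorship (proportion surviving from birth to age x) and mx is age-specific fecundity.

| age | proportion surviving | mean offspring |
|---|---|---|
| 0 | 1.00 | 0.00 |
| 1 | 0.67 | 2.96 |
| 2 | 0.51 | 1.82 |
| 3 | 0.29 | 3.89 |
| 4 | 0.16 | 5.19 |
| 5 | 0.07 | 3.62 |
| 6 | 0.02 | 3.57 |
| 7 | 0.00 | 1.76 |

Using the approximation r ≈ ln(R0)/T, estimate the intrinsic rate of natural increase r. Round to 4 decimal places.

R0 = Σ lx·mx = 0 + 1.9832 + 0.9282 + 1.1281 + 0.8304 + 0.2534 + 0.0714 + 0 = 5.1947
Σ x·lx·mx = 12.2409; T = 12.2409/5.1947 = 2.35642…
r ≈ ln(R0)/T = ln(5.1947)/2.35642… = 0.699212… → 0.6992

0.6992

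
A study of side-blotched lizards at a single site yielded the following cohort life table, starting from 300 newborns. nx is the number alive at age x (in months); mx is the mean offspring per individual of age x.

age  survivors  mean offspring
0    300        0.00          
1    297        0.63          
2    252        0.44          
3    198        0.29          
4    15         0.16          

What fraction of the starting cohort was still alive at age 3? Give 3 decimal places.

0.660

l_3 = n_3/n_0 = 198/300 = 0.66 → 0.660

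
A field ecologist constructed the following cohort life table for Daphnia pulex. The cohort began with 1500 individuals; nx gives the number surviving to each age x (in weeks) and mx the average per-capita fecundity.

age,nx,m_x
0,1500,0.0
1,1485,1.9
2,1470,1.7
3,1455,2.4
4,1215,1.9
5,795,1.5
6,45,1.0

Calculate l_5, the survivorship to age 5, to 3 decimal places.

l_5 = n_5/n_0 = 795/1500 = 0.53 → 0.530

0.530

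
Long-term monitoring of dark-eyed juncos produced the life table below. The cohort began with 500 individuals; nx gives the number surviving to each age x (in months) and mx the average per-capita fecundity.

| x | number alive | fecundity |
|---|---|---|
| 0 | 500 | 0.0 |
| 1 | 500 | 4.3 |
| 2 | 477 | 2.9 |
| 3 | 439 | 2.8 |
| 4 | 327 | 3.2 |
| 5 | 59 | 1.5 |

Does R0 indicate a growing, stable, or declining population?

lx = nx/n0 = nx/500: 1, 1, 0.954, 0.878, 0.654, 0.118
R0 = Σ lx·mx = 0 + 4.3 + 2.7666 + 2.4584 + 2.0928 + 0.177 = 11.7948
R0 > 1, so the population is growing.

growing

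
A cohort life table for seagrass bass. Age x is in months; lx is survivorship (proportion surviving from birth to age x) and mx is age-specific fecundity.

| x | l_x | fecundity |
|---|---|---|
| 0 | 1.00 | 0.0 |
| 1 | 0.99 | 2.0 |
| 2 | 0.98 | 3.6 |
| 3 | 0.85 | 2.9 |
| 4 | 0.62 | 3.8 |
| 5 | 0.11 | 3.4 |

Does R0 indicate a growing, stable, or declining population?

R0 = Σ lx·mx = 0 + 1.98 + 3.528 + 2.465 + 2.356 + 0.374 = 10.703
R0 > 1, so the population is growing.

growing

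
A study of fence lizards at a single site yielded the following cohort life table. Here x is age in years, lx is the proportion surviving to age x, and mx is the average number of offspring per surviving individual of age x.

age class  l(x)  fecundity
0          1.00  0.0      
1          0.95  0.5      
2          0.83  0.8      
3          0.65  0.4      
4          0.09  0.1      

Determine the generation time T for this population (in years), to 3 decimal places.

1.860

lx·mx: 0, 0.475, 0.664, 0.26, 0.009 → R0 = 1.408
x·lx·mx: 0, 0.475, 1.328, 0.78, 0.036 → Σ = 2.619
T = 2.619 / 1.408 = 1.860085… → 1.860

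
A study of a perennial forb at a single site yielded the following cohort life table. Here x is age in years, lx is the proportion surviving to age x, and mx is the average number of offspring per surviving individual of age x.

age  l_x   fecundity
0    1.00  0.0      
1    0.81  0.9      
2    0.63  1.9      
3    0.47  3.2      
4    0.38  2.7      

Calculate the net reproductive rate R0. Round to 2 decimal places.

4.46

lx·mx by age: 0, 0.729, 1.197, 1.504, 1.026
R0 = Σ lx·mx = 4.456 → 4.46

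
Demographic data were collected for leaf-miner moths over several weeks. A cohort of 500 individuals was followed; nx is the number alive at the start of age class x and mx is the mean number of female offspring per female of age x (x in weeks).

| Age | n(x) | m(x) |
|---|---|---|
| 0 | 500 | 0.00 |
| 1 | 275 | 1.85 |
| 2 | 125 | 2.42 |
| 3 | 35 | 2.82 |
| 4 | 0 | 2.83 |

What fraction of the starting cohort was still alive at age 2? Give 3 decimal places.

0.250

l_2 = n_2/n_0 = 125/500 = 0.25 → 0.250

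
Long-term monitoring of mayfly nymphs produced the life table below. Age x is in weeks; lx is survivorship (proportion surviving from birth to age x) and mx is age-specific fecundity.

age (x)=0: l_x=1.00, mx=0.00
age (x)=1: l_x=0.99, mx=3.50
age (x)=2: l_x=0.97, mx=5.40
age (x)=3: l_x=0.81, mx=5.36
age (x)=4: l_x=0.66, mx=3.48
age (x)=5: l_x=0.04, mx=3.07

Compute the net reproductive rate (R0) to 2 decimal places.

15.46

lx·mx by age: 0, 3.465, 5.238, 4.3416, 2.2968, 0.1228
R0 = Σ lx·mx = 15.4642 → 15.46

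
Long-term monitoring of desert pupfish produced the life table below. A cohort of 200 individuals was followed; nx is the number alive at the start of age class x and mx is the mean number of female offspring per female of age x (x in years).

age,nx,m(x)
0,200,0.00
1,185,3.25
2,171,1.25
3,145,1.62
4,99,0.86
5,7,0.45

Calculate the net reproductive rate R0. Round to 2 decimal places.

lx = nx/n0 = nx/200: 1, 0.925, 0.855, 0.725, 0.495, 0.035
lx·mx by age: 0, 3.00625, 1.06875, 1.1745, 0.4257, 0.01575
R0 = Σ lx·mx = 5.69095 → 5.69

5.69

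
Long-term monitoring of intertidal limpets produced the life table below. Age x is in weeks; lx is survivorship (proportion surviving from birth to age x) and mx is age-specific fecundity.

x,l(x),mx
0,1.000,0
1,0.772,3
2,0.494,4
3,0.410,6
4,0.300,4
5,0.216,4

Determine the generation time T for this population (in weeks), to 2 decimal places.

2.58

lx·mx: 0, 2.316, 1.976, 2.46, 1.2, 0.864 → R0 = 8.816
x·lx·mx: 0, 2.316, 3.952, 7.38, 4.8, 4.32 → Σ = 22.768
T = 22.768 / 8.816 = 2.582577… → 2.58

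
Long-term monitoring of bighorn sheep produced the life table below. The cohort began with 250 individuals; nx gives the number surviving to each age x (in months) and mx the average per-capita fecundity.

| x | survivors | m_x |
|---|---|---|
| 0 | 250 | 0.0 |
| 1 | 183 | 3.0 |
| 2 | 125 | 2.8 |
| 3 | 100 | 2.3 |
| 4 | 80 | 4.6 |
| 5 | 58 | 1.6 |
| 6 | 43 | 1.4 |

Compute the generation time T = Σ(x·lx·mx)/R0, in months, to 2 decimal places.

2.57

lx = nx/n0 = nx/250: 1, 0.732, 0.5, 0.4, 0.32, 0.232, 0.172
lx·mx: 0, 2.196, 1.4, 0.92, 1.472, 0.3712, 0.2408 → R0 = 6.6
x·lx·mx: 0, 2.196, 2.8, 2.76, 5.888, 1.856, 1.4448 → Σ = 16.9448
T = 16.9448 / 6.6 = 2.567394… → 2.57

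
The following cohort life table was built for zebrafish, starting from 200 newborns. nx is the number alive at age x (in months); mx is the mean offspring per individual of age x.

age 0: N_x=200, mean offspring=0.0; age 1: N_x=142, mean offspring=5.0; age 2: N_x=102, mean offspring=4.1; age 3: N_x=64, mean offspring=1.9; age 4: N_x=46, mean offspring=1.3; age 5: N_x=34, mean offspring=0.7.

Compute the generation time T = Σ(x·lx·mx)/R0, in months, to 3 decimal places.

1.702

lx = nx/n0 = nx/200: 1, 0.71, 0.51, 0.32, 0.23, 0.17
lx·mx: 0, 3.55, 2.091, 0.608, 0.299, 0.119 → R0 = 6.667
x·lx·mx: 0, 3.55, 4.182, 1.824, 1.196, 0.595 → Σ = 11.347
T = 11.347 / 6.667 = 1.701965… → 1.702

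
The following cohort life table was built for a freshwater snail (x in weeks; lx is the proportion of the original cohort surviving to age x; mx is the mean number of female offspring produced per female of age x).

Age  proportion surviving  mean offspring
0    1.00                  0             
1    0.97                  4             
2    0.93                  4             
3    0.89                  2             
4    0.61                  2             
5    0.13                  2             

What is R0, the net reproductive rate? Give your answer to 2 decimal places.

10.86

lx·mx by age: 0, 3.88, 3.72, 1.78, 1.22, 0.26
R0 = Σ lx·mx = 10.86 → 10.86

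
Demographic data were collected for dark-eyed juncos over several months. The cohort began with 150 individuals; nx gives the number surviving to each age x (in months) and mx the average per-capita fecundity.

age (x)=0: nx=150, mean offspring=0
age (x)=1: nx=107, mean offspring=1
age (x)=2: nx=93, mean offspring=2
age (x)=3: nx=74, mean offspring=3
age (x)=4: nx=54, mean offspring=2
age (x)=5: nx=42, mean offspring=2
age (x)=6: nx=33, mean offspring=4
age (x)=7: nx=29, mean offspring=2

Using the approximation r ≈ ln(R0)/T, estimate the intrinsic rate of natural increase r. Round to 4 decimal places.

0.5021

lx = nx/n0 = nx/150: 1, 0.71333…, 0.62, 0.49333…, 0.36, 0.28, 0.22, 0.19333…
R0 = Σ lx·mx = 0 + 0.71333… + 1.24 + 1.48… + 0.72 + 0.56 + 0.88 + 0.38667… = 5.98…
Σ x·lx·mx = 21.3…; T = 21.3…/5.98… = 3.56187…
r ≈ ln(R0)/T = ln(5.98…)/3.56187… = 0.502101… → 0.5021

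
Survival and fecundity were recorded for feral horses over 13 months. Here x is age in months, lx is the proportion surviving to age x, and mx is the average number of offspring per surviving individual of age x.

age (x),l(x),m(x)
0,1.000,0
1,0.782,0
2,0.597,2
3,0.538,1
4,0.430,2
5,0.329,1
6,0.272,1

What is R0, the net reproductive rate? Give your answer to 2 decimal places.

3.19

lx·mx by age: 0, 0, 1.194, 0.538, 0.86, 0.329, 0.272
R0 = Σ lx·mx = 3.193 → 3.19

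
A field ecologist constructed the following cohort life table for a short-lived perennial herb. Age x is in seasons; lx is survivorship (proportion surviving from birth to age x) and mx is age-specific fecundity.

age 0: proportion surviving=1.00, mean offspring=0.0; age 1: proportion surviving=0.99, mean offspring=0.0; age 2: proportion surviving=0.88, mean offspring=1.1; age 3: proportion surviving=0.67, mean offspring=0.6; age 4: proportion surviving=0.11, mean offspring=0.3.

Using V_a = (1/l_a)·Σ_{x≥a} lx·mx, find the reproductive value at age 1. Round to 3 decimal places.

lx·mx for x ≥ 1: 0, 0.968, 0.402, 0.033 → sum = 1.403
V_1 = 1.403 / l_1 = 1.403 / 0.99 = 1.417172… → 1.417

1.417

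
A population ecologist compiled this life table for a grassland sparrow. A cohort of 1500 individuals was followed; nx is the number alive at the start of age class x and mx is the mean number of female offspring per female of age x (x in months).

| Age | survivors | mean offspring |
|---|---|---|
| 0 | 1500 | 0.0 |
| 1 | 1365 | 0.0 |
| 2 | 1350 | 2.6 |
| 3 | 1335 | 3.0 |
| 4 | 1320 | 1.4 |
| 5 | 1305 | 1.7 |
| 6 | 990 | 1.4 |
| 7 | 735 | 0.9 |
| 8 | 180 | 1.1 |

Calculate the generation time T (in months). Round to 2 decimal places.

lx = nx/n0 = nx/1500: 1, 0.91, 0.9, 0.89, 0.88, 0.87, 0.66, 0.49, 0.12
lx·mx: 0, 0, 2.34, 2.67, 1.232, 1.479, 0.924, 0.441, 0.132 → R0 = 9.218
x·lx·mx: 0, 0, 4.68, 8.01, 4.928, 7.395, 5.544, 3.087, 1.056 → Σ = 34.7
T = 34.7 / 9.218 = 3.764374… → 3.76

3.76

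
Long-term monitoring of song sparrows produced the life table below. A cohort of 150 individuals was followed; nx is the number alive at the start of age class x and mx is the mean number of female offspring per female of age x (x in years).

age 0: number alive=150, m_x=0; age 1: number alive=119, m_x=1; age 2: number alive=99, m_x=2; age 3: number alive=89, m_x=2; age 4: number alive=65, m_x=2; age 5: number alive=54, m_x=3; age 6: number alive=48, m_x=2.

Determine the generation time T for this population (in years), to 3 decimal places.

lx = nx/n0 = nx/150: 1, 0.79333…, 0.66, 0.59333…, 0.43333…, 0.36, 0.32
lx·mx: 0, 0.793333…, 1.32, 1.186667…, 0.866667…, 1.08, 0.64 → R0 = 5.886667…
x·lx·mx: 0, 0.793333…, 2.64, 3.56…, 3.466667…, 5.4, 3.84 → Σ = 19.7…
T = 19.7… / 5.886667… = 3.346546… → 3.347

3.347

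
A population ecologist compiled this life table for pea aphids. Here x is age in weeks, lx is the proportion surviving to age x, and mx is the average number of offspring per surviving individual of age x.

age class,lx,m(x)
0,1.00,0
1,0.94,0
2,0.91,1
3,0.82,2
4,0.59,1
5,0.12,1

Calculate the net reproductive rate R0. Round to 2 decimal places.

3.26

lx·mx by age: 0, 0, 0.91, 1.64, 0.59, 0.12
R0 = Σ lx·mx = 3.26 → 3.26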